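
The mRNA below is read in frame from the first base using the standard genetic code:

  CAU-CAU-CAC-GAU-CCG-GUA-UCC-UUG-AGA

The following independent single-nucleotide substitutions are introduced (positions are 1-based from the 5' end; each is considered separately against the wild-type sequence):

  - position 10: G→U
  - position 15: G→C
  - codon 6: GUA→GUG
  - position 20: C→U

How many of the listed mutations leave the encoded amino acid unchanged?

2

Codon 4: GAU (Asp) → UAU (Tyr) — missense.
Codon 5: CCG (Pro) → CCC (Pro) — synonymous.
Codon 6: GUA (Val) → GUG (Val) — synonymous.
Codon 7: UCC (Ser) → UUC (Phe) — missense.
Synonymous: 2 of 4.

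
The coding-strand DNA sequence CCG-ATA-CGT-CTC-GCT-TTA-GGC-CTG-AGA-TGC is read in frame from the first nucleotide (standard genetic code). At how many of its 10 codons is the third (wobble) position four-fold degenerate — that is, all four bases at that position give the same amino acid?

Codon 1 CCG (Pro): third position 4-fold.
Codon 2 ATA (Ile): third position 3-fold.
Codon 3 CGT (Arg): third position 4-fold.
Codon 4 CTC (Leu): third position 4-fold.
Codon 5 GCT (Ala): third position 4-fold.
Codon 6 TTA (Leu): third position 2-fold.
Codon 7 GGC (Gly): third position 4-fold.
Codon 8 CTG (Leu): third position 4-fold.
Codon 9 AGA (Arg): third position 2-fold.
Codon 10 TGC (Cys): third position 2-fold.
Four-fold degenerate third positions: 6.

6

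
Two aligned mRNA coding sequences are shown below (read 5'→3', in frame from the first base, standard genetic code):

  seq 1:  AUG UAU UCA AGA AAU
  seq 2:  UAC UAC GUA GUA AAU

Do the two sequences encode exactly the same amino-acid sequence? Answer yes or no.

Codon 1: AUG Met / UAC Tyr — nonsynonymous.
Codon 2: UAU Tyr / UAC Tyr — synonymous.
Codon 3: UCA Ser / GUA Val — nonsynonymous.
Codon 4: AGA Arg / GUA Val — nonsynonymous.
Codon 5: AAU Asn / AAU Asn — identical.
Nonsynonymous differences: 3 → different protein.

no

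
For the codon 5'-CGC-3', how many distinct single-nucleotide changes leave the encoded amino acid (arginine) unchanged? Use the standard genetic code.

Position 1: none → 0 synonymous.
Position 2: none → 0 synonymous.
Position 3: CGU, CGA, CGG → 3 synonymous.
Total: 0 + 0 + 3 = 3.

3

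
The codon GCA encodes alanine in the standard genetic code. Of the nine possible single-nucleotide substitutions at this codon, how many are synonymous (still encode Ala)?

Position 1: none → 0 synonymous.
Position 2: none → 0 synonymous.
Position 3: GCT, GCC, GCG → 3 synonymous.
Total: 0 + 0 + 3 = 3.

3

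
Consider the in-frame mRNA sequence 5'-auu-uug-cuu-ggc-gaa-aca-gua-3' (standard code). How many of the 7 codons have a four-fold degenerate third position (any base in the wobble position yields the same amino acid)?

4

Codon 1 AUU (Ile): third position 3-fold.
Codon 2 UUG (Leu): third position 2-fold.
Codon 3 CUU (Leu): third position 4-fold.
Codon 4 GGC (Gly): third position 4-fold.
Codon 5 GAA (Glu): third position 2-fold.
Codon 6 ACA (Thr): third position 4-fold.
Codon 7 GUA (Val): third position 4-fold.
Four-fold degenerate third positions: 4.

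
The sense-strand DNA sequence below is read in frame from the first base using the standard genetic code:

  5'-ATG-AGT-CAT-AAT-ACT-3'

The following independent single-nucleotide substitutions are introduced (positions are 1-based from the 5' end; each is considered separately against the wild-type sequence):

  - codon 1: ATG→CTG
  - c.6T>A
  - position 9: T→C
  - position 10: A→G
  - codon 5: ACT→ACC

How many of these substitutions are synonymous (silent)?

2

Codon 1: ATG (Met) → CTG (Leu) — missense.
Codon 2: AGT (Ser) → AGA (Arg) — missense.
Codon 3: CAT (His) → CAC (His) — synonymous.
Codon 4: AAT (Asn) → GAT (Asp) — missense.
Codon 5: ACT (Thr) → ACC (Thr) — synonymous.
Synonymous: 2 of 5.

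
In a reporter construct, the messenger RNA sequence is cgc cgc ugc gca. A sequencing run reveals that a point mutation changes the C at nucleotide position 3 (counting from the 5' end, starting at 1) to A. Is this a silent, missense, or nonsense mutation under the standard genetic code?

silent

Position 3 falls in codon 1: CGC → Arg.
After the substitution the codon is CGA → Arg.
Both encode Arg, so the change is synonymous.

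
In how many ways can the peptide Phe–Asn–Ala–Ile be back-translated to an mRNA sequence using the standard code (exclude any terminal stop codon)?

Phe: 2 codons.
Asn: 2 codons.
Ala: 4 codons.
Ile: 3 codons.
2 × 2 × 4 × 3 = 48.

48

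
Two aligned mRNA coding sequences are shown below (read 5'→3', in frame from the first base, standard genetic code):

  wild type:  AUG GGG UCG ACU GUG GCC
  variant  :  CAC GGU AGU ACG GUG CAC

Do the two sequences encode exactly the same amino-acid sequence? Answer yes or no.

Codon 1: AUG Met / CAC His — nonsynonymous.
Codon 2: GGG Gly / GGU Gly — synonymous.
Codon 3: UCG Ser / AGU Ser — synonymous.
Codon 4: ACU Thr / ACG Thr — synonymous.
Codon 5: GUG Val / GUG Val — identical.
Codon 6: GCC Ala / CAC His — nonsynonymous.
Nonsynonymous differences: 2 → different protein.

no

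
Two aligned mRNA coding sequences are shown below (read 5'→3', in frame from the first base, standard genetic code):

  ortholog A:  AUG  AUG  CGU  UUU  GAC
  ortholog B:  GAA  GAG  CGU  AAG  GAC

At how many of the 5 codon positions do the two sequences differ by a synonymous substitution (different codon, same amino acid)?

Codon 1: AUG Met / GAA Glu — nonsynonymous.
Codon 2: AUG Met / GAG Glu — nonsynonymous.
Codon 3: CGU Arg / CGU Arg — identical.
Codon 4: UUU Phe / AAG Lys — nonsynonymous.
Codon 5: GAC Asp / GAC Asp — identical.
Synonymous differences: 0.

0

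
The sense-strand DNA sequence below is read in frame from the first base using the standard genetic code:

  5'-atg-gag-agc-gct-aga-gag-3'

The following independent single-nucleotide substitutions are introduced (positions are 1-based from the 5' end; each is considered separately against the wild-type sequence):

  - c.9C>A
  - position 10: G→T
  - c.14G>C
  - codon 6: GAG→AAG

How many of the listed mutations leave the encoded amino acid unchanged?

Codon 3: AGC (Ser) → AGA (Arg) — missense.
Codon 4: GCT (Ala) → TCT (Ser) — missense.
Codon 5: AGA (Arg) → ACA (Thr) — missense.
Codon 6: GAG (Glu) → AAG (Lys) — missense.
Synonymous: 0 of 4.

0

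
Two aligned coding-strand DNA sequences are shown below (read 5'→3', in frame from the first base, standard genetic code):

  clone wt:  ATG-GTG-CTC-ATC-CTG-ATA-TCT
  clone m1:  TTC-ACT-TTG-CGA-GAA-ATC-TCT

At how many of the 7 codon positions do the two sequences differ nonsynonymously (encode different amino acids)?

Codon 1: ATG Met / TTC Phe — nonsynonymous.
Codon 2: GTG Val / ACT Thr — nonsynonymous.
Codon 3: CTC Leu / TTG Leu — synonymous.
Codon 4: ATC Ile / CGA Arg — nonsynonymous.
Codon 5: CTG Leu / GAA Glu — nonsynonymous.
Codon 6: ATA Ile / ATC Ile — synonymous.
Codon 7: TCT Ser / TCT Ser — identical.
Nonsynonymous differences: 4.

4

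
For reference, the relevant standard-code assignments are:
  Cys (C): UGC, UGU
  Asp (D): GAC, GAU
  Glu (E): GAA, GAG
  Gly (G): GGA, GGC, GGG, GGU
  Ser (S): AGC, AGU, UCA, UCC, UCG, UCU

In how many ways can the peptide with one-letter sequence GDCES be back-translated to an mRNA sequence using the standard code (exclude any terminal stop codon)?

Gly: 4 codons.
Asp: 2 codons.
Cys: 2 codons.
Glu: 2 codons.
Ser: 6 codons.
4 × 2 × 2 × 2 × 6 = 192.

192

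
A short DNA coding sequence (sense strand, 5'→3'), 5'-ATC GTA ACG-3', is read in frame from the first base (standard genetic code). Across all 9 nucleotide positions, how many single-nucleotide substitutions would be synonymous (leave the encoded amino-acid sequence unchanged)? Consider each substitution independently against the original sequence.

8

Codon 1 (ATC, Ile): 2 synonymous substitutions.
Codon 2 (GTA, Val): 3 synonymous substitutions.
Codon 3 (ACG, Thr): 3 synonymous substitutions.
Total: 2 + 3 + 3 = 8.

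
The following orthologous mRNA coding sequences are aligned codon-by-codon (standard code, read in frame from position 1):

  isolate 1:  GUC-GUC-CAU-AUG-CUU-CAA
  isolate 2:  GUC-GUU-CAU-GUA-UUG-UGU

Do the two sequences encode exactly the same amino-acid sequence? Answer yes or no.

no

Codon 1: GUC Val / GUC Val — identical.
Codon 2: GUC Val / GUU Val — synonymous.
Codon 3: CAU His / CAU His — identical.
Codon 4: AUG Met / GUA Val — nonsynonymous.
Codon 5: CUU Leu / UUG Leu — synonymous.
Codon 6: CAA Gln / UGU Cys — nonsynonymous.
Nonsynonymous differences: 2 → different protein.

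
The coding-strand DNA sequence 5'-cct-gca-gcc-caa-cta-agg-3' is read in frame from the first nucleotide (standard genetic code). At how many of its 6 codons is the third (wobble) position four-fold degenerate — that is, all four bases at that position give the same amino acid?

4

Codon 1 CCT (Pro): third position 4-fold.
Codon 2 GCA (Ala): third position 4-fold.
Codon 3 GCC (Ala): third position 4-fold.
Codon 4 CAA (Gln): third position 2-fold.
Codon 5 CTA (Leu): third position 4-fold.
Codon 6 AGG (Arg): third position 2-fold.
Four-fold degenerate third positions: 4.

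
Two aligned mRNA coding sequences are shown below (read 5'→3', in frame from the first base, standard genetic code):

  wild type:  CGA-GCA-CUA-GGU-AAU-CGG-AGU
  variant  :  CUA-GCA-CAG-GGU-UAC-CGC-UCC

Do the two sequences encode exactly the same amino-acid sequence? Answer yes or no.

Codon 1: CGA Arg / CUA Leu — nonsynonymous.
Codon 2: GCA Ala / GCA Ala — identical.
Codon 3: CUA Leu / CAG Gln — nonsynonymous.
Codon 4: GGU Gly / GGU Gly — identical.
Codon 5: AAU Asn / UAC Tyr — nonsynonymous.
Codon 6: CGG Arg / CGC Arg — synonymous.
Codon 7: AGU Ser / UCC Ser — synonymous.
Nonsynonymous differences: 3 → different protein.

no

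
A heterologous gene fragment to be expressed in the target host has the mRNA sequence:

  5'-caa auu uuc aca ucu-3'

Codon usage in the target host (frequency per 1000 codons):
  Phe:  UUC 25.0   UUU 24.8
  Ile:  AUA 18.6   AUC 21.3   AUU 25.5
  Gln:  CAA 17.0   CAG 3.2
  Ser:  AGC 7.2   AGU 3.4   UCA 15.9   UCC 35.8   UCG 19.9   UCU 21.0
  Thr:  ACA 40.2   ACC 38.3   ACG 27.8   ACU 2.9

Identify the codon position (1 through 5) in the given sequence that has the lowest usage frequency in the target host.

Codon 1 CAA (Gln): 17.0 per 1000.
Codon 2 AUU (Ile): 25.5 per 1000.
Codon 3 UUC (Phe): 25.0 per 1000.
Codon 4 ACA (Thr): 40.2 per 1000.
Codon 5 UCU (Ser): 21.0 per 1000.
Lowest frequency is 17.0 at codon 1.

1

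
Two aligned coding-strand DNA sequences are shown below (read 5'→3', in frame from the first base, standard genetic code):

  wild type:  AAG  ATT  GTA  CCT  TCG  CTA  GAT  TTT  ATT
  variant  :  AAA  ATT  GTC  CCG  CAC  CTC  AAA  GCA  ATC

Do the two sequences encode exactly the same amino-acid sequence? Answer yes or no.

no

Codon 1: AAG Lys / AAA Lys — synonymous.
Codon 2: ATT Ile / ATT Ile — identical.
Codon 3: GTA Val / GTC Val — synonymous.
Codon 4: CCT Pro / CCG Pro — synonymous.
Codon 5: TCG Ser / CAC His — nonsynonymous.
Codon 6: CTA Leu / CTC Leu — synonymous.
Codon 7: GAT Asp / AAA Lys — nonsynonymous.
Codon 8: TTT Phe / GCA Ala — nonsynonymous.
Codon 9: ATT Ile / ATC Ile — synonymous.
Nonsynonymous differences: 3 → different protein.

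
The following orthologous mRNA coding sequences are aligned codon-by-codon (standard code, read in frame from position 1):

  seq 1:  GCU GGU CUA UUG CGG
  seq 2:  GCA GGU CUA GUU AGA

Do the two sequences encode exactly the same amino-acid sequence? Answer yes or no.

no

Codon 1: GCU Ala / GCA Ala — synonymous.
Codon 2: GGU Gly / GGU Gly — identical.
Codon 3: CUA Leu / CUA Leu — identical.
Codon 4: UUG Leu / GUU Val — nonsynonymous.
Codon 5: CGG Arg / AGA Arg — synonymous.
Nonsynonymous differences: 1 → different protein.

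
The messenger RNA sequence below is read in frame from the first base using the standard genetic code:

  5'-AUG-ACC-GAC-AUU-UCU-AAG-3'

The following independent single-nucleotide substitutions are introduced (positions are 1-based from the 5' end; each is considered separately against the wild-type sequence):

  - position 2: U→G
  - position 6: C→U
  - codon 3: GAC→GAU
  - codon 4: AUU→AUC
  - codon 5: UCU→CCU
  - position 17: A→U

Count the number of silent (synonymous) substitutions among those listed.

3

Codon 1: AUG (Met) → AGG (Arg) — missense.
Codon 2: ACC (Thr) → ACU (Thr) — synonymous.
Codon 3: GAC (Asp) → GAU (Asp) — synonymous.
Codon 4: AUU (Ile) → AUC (Ile) — synonymous.
Codon 5: UCU (Ser) → CCU (Pro) — missense.
Codon 6: AAG (Lys) → AUG (Met) — missense.
Synonymous: 3 of 6.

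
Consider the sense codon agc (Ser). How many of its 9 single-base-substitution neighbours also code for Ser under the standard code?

1

Position 1: none → 0 synonymous.
Position 2: none → 0 synonymous.
Position 3: AGT → 1 synonymous.
Total: 0 + 0 + 1 = 1.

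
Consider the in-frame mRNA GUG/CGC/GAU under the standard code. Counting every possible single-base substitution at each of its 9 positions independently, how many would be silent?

Codon 1 (GUG, Val): 3 synonymous substitutions.
Codon 2 (CGC, Arg): 3 synonymous substitutions.
Codon 3 (GAU, Asp): 1 synonymous substitution.
Total: 3 + 3 + 1 = 7.

7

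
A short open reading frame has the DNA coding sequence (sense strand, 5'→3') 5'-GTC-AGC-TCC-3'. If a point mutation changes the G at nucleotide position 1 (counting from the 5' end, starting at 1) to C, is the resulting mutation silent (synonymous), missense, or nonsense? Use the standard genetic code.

Position 1 falls in codon 1: GTC → Val.
After the substitution the codon is CTC → Leu.
Val ≠ Leu, so this is a missense mutation.

missense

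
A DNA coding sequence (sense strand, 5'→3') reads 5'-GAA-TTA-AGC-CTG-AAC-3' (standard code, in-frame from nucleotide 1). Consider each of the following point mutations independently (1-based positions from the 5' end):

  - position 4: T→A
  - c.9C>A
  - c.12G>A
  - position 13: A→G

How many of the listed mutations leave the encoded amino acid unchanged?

1

Codon 2: TTA (Leu) → ATA (Ile) — missense.
Codon 3: AGC (Ser) → AGA (Arg) — missense.
Codon 4: CTG (Leu) → CTA (Leu) — synonymous.
Codon 5: AAC (Asn) → GAC (Asp) — missense.
Synonymous: 1 of 4.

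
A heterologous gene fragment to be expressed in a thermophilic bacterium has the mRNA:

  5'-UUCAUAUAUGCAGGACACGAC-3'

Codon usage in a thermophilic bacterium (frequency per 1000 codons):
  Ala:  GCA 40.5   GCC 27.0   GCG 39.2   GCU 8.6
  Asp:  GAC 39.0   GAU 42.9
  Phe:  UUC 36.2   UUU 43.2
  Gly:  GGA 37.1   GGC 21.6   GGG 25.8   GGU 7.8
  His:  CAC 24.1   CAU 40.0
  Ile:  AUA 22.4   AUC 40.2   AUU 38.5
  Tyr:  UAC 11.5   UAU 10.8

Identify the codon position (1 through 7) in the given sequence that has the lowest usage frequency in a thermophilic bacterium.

Codon 1 UUC (Phe): 36.2 per 1000.
Codon 2 AUA (Ile): 22.4 per 1000.
Codon 3 UAU (Tyr): 10.8 per 1000.
Codon 4 GCA (Ala): 40.5 per 1000.
Codon 5 GGA (Gly): 37.1 per 1000.
Codon 6 CAC (His): 24.1 per 1000.
Codon 7 GAC (Asp): 39.0 per 1000.
Lowest frequency is 10.8 at codon 3.

3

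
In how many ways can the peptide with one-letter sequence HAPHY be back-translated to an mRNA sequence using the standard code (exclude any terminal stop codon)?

128

His: 2 codons.
Ala: 4 codons.
Pro: 4 codons.
His: 2 codons.
Tyr: 2 codons.
2 × 4 × 4 × 2 × 2 = 128.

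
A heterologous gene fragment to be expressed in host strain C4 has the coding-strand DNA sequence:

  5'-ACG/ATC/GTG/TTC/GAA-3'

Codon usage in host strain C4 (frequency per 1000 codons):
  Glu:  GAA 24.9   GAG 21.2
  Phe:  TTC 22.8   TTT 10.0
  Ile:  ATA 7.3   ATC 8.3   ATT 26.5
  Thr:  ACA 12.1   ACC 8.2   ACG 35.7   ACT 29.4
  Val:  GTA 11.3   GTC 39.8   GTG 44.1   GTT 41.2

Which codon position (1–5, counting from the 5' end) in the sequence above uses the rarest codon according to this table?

2

Codon 1 ACG (Thr): 35.7 per 1000.
Codon 2 ATC (Ile): 8.3 per 1000.
Codon 3 GTG (Val): 44.1 per 1000.
Codon 4 TTC (Phe): 22.8 per 1000.
Codon 5 GAA (Glu): 24.9 per 1000.
Lowest frequency is 8.3 at codon 2.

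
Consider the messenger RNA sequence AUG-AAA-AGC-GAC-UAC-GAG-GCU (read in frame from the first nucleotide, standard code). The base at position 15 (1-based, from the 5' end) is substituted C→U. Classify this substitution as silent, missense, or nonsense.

Position 15 falls in codon 5: UAC → Tyr.
After the substitution the codon is UAU → Tyr.
Both encode Tyr, so the change is synonymous.

silent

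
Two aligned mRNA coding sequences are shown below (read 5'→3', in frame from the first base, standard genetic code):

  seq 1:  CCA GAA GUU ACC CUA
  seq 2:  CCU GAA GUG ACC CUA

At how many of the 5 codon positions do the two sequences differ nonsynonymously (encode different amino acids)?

0

Codon 1: CCA Pro / CCU Pro — synonymous.
Codon 2: GAA Glu / GAA Glu — identical.
Codon 3: GUU Val / GUG Val — synonymous.
Codon 4: ACC Thr / ACC Thr — identical.
Codon 5: CUA Leu / CUA Leu — identical.
Nonsynonymous differences: 0.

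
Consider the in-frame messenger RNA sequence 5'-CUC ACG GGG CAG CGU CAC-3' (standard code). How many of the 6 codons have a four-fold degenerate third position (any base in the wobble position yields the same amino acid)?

Codon 1 CUC (Leu): third position 4-fold.
Codon 2 ACG (Thr): third position 4-fold.
Codon 3 GGG (Gly): third position 4-fold.
Codon 4 CAG (Gln): third position 2-fold.
Codon 5 CGU (Arg): third position 4-fold.
Codon 6 CAC (His): third position 2-fold.
Four-fold degenerate third positions: 4.

4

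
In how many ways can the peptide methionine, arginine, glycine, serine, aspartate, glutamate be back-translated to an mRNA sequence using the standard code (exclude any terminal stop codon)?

Met: 1 codon.
Arg: 6 codons.
Gly: 4 codons.
Ser: 6 codons.
Asp: 2 codons.
Glu: 2 codons.
1 × 6 × 4 × 6 × 2 × 2 = 576.

576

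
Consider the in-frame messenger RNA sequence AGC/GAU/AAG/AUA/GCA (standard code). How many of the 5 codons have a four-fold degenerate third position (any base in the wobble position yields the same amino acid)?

Codon 1 AGC (Ser): third position 2-fold.
Codon 2 GAU (Asp): third position 2-fold.
Codon 3 AAG (Lys): third position 2-fold.
Codon 4 AUA (Ile): third position 3-fold.
Codon 5 GCA (Ala): third position 4-fold.
Four-fold degenerate third positions: 1.

1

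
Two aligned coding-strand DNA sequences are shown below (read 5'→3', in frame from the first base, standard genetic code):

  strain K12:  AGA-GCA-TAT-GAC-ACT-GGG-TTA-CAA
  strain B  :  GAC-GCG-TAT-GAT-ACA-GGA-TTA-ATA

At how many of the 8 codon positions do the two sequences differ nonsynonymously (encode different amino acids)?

2

Codon 1: AGA Arg / GAC Asp — nonsynonymous.
Codon 2: GCA Ala / GCG Ala — synonymous.
Codon 3: TAT Tyr / TAT Tyr — identical.
Codon 4: GAC Asp / GAT Asp — synonymous.
Codon 5: ACT Thr / ACA Thr — synonymous.
Codon 6: GGG Gly / GGA Gly — synonymous.
Codon 7: TTA Leu / TTA Leu — identical.
Codon 8: CAA Gln / ATA Ile — nonsynonymous.
Nonsynonymous differences: 2.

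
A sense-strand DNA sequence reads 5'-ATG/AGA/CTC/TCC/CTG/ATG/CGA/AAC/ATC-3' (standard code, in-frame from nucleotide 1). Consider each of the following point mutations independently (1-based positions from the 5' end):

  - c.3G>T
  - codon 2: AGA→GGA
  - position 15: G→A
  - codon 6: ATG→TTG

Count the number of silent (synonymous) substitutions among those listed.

Codon 1: ATG (Met) → ATT (Ile) — missense.
Codon 2: AGA (Arg) → GGA (Gly) — missense.
Codon 5: CTG (Leu) → CTA (Leu) — synonymous.
Codon 6: ATG (Met) → TTG (Leu) — missense.
Synonymous: 1 of 4.

1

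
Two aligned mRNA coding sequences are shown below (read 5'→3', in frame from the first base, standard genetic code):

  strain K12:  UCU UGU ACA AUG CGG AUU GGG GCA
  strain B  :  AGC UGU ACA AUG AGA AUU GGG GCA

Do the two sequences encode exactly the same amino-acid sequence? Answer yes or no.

Codon 1: UCU Ser / AGC Ser — synonymous.
Codon 2: UGU Cys / UGU Cys — identical.
Codon 3: ACA Thr / ACA Thr — identical.
Codon 4: AUG Met / AUG Met — identical.
Codon 5: CGG Arg / AGA Arg — synonymous.
Codon 6: AUU Ile / AUU Ile — identical.
Codon 7: GGG Gly / GGG Gly — identical.
Codon 8: GCA Ala / GCA Ala — identical.
Nonsynonymous differences: 0 → same protein.

yes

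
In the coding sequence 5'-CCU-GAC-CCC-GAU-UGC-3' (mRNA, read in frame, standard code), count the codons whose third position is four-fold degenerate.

2

Codon 1 CCU (Pro): third position 4-fold.
Codon 2 GAC (Asp): third position 2-fold.
Codon 3 CCC (Pro): third position 4-fold.
Codon 4 GAU (Asp): third position 2-fold.
Codon 5 UGC (Cys): third position 2-fold.
Four-fold degenerate third positions: 2.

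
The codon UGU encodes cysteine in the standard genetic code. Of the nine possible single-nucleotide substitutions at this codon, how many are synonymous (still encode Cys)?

Position 1: none → 0 synonymous.
Position 2: none → 0 synonymous.
Position 3: UGC → 1 synonymous.
Total: 0 + 0 + 1 = 1.

1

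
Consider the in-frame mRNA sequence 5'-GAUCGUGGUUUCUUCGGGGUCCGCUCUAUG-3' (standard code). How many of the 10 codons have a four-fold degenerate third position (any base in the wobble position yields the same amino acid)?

6

Codon 1 GAU (Asp): third position 2-fold.
Codon 2 CGU (Arg): third position 4-fold.
Codon 3 GGU (Gly): third position 4-fold.
Codon 4 UUC (Phe): third position 2-fold.
Codon 5 UUC (Phe): third position 2-fold.
Codon 6 GGG (Gly): third position 4-fold.
Codon 7 GUC (Val): third position 4-fold.
Codon 8 CGC (Arg): third position 4-fold.
Codon 9 UCU (Ser): third position 4-fold.
Codon 10 AUG (Met): third position 1-fold.
Four-fold degenerate third positions: 6.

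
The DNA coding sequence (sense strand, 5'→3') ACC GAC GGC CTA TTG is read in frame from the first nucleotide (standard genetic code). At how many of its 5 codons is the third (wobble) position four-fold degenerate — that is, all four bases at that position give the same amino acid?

Codon 1 ACC (Thr): third position 4-fold.
Codon 2 GAC (Asp): third position 2-fold.
Codon 3 GGC (Gly): third position 4-fold.
Codon 4 CTA (Leu): third position 4-fold.
Codon 5 TTG (Leu): third position 2-fold.
Four-fold degenerate third positions: 3.

3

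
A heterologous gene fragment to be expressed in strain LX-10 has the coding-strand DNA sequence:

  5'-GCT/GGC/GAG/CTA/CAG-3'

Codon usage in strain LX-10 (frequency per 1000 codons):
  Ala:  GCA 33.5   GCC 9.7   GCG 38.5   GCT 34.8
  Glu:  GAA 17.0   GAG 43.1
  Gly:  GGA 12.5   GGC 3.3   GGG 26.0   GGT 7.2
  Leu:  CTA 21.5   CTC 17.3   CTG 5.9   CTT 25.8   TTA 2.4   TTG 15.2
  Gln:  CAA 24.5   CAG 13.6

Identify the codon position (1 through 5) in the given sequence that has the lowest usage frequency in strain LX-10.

2

Codon 1 GCT (Ala): 34.8 per 1000.
Codon 2 GGC (Gly): 3.3 per 1000.
Codon 3 GAG (Glu): 43.1 per 1000.
Codon 4 CTA (Leu): 21.5 per 1000.
Codon 5 CAG (Gln): 13.6 per 1000.
Lowest frequency is 3.3 at codon 2.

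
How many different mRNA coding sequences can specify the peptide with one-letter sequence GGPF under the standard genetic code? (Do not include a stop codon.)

128

Gly: 4 codons.
Gly: 4 codons.
Pro: 4 codons.
Phe: 2 codons.
4 × 4 × 4 × 2 = 128.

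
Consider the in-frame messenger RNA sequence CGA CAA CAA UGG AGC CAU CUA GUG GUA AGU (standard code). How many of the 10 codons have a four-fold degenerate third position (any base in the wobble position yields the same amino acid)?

4

Codon 1 CGA (Arg): third position 4-fold.
Codon 2 CAA (Gln): third position 2-fold.
Codon 3 CAA (Gln): third position 2-fold.
Codon 4 UGG (Trp): third position 1-fold.
Codon 5 AGC (Ser): third position 2-fold.
Codon 6 CAU (His): third position 2-fold.
Codon 7 CUA (Leu): third position 4-fold.
Codon 8 GUG (Val): third position 4-fold.
Codon 9 GUA (Val): third position 4-fold.
Codon 10 AGU (Ser): third position 2-fold.
Four-fold degenerate third positions: 4.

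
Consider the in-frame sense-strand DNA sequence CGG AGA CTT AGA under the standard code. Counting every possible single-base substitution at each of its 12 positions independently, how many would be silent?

Codon 1 (CGG, Arg): 4 synonymous substitutions.
Codon 2 (AGA, Arg): 2 synonymous substitutions.
Codon 3 (CTT, Leu): 3 synonymous substitutions.
Codon 4 (AGA, Arg): 2 synonymous substitutions.
Total: 4 + 2 + 3 + 2 = 11.

11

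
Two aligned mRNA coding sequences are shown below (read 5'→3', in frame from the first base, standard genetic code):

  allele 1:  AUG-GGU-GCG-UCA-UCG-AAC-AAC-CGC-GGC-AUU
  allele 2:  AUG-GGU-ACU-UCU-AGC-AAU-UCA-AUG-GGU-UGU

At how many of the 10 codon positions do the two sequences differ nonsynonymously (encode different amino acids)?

4

Codon 1: AUG Met / AUG Met — identical.
Codon 2: GGU Gly / GGU Gly — identical.
Codon 3: GCG Ala / ACU Thr — nonsynonymous.
Codon 4: UCA Ser / UCU Ser — synonymous.
Codon 5: UCG Ser / AGC Ser — synonymous.
Codon 6: AAC Asn / AAU Asn — synonymous.
Codon 7: AAC Asn / UCA Ser — nonsynonymous.
Codon 8: CGC Arg / AUG Met — nonsynonymous.
Codon 9: GGC Gly / GGU Gly — synonymous.
Codon 10: AUU Ile / UGU Cys — nonsynonymous.
Nonsynonymous differences: 4.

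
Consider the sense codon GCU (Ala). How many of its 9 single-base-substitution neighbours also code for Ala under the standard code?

Position 1: none → 0 synonymous.
Position 2: none → 0 synonymous.
Position 3: GCC, GCA, GCG → 3 synonymous.
Total: 0 + 0 + 3 = 3.

3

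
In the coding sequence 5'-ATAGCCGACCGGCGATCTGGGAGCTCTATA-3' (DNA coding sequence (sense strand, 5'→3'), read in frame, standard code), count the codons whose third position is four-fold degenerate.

6

Codon 1 ATA (Ile): third position 3-fold.
Codon 2 GCC (Ala): third position 4-fold.
Codon 3 GAC (Asp): third position 2-fold.
Codon 4 CGG (Arg): third position 4-fold.
Codon 5 CGA (Arg): third position 4-fold.
Codon 6 TCT (Ser): third position 4-fold.
Codon 7 GGG (Gly): third position 4-fold.
Codon 8 AGC (Ser): third position 2-fold.
Codon 9 TCT (Ser): third position 4-fold.
Codon 10 ATA (Ile): third position 3-fold.
Four-fold degenerate third positions: 6.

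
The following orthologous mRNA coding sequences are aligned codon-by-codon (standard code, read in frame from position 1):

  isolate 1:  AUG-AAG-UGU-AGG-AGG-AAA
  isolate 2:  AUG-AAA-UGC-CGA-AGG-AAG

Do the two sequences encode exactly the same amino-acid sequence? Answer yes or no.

yes

Codon 1: AUG Met / AUG Met — identical.
Codon 2: AAG Lys / AAA Lys — synonymous.
Codon 3: UGU Cys / UGC Cys — synonymous.
Codon 4: AGG Arg / CGA Arg — synonymous.
Codon 5: AGG Arg / AGG Arg — identical.
Codon 6: AAA Lys / AAG Lys — synonymous.
Nonsynonymous differences: 0 → same protein.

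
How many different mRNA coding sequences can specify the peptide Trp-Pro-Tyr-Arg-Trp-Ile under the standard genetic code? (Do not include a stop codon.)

144

Trp: 1 codon.
Pro: 4 codons.
Tyr: 2 codons.
Arg: 6 codons.
Trp: 1 codon.
Ile: 3 codons.
1 × 4 × 2 × 6 × 1 × 3 = 144.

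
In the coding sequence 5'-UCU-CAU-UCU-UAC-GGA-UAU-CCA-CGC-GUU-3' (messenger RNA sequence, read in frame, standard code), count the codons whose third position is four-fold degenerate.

6

Codon 1 UCU (Ser): third position 4-fold.
Codon 2 CAU (His): third position 2-fold.
Codon 3 UCU (Ser): third position 4-fold.
Codon 4 UAC (Tyr): third position 2-fold.
Codon 5 GGA (Gly): third position 4-fold.
Codon 6 UAU (Tyr): third position 2-fold.
Codon 7 CCA (Pro): third position 4-fold.
Codon 8 CGC (Arg): third position 4-fold.
Codon 9 GUU (Val): third position 4-fold.
Four-fold degenerate third positions: 6.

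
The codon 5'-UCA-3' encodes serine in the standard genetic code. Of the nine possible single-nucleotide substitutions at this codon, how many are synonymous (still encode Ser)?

Position 1: none → 0 synonymous.
Position 2: none → 0 synonymous.
Position 3: UCU, UCC, UCG → 3 synonymous.
Total: 0 + 0 + 3 = 3.

3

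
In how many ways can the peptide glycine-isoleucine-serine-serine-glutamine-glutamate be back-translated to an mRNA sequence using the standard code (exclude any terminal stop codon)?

Gly: 4 codons.
Ile: 3 codons.
Ser: 6 codons.
Ser: 6 codons.
Gln: 2 codons.
Glu: 2 codons.
4 × 3 × 6 × 6 × 2 × 2 = 1728.

1728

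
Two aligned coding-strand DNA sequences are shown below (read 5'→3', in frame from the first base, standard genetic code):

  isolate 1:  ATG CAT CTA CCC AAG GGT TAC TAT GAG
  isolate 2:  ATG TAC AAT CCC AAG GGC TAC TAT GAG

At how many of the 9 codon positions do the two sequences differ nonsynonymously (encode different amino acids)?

Codon 1: ATG Met / ATG Met — identical.
Codon 2: CAT His / TAC Tyr — nonsynonymous.
Codon 3: CTA Leu / AAT Asn — nonsynonymous.
Codon 4: CCC Pro / CCC Pro — identical.
Codon 5: AAG Lys / AAG Lys — identical.
Codon 6: GGT Gly / GGC Gly — synonymous.
Codon 7: TAC Tyr / TAC Tyr — identical.
Codon 8: TAT Tyr / TAT Tyr — identical.
Codon 9: GAG Glu / GAG Glu — identical.
Nonsynonymous differences: 2.

2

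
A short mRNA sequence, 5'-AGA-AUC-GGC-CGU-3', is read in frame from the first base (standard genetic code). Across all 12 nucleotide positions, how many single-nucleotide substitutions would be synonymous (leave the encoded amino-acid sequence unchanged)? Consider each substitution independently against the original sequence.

10

Codon 1 (AGA, Arg): 2 synonymous substitutions.
Codon 2 (AUC, Ile): 2 synonymous substitutions.
Codon 3 (GGC, Gly): 3 synonymous substitutions.
Codon 4 (CGU, Arg): 3 synonymous substitutions.
Total: 2 + 2 + 3 + 3 = 10.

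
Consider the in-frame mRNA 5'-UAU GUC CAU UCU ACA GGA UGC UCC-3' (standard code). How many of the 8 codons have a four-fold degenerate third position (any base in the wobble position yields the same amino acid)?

Codon 1 UAU (Tyr): third position 2-fold.
Codon 2 GUC (Val): third position 4-fold.
Codon 3 CAU (His): third position 2-fold.
Codon 4 UCU (Ser): third position 4-fold.
Codon 5 ACA (Thr): third position 4-fold.
Codon 6 GGA (Gly): third position 4-fold.
Codon 7 UGC (Cys): third position 2-fold.
Codon 8 UCC (Ser): third position 4-fold.
Four-fold degenerate third positions: 5.

5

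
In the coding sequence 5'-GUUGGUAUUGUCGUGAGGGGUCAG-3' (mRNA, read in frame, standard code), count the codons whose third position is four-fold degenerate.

Codon 1 GUU (Val): third position 4-fold.
Codon 2 GGU (Gly): third position 4-fold.
Codon 3 AUU (Ile): third position 3-fold.
Codon 4 GUC (Val): third position 4-fold.
Codon 5 GUG (Val): third position 4-fold.
Codon 6 AGG (Arg): third position 2-fold.
Codon 7 GGU (Gly): third position 4-fold.
Codon 8 CAG (Gln): third position 2-fold.
Four-fold degenerate third positions: 5.

5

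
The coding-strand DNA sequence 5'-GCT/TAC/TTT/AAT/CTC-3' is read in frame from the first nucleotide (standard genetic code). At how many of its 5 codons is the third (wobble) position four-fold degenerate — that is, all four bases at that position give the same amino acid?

2

Codon 1 GCT (Ala): third position 4-fold.
Codon 2 TAC (Tyr): third position 2-fold.
Codon 3 TTT (Phe): third position 2-fold.
Codon 4 AAT (Asn): third position 2-fold.
Codon 5 CTC (Leu): third position 4-fold.
Four-fold degenerate third positions: 2.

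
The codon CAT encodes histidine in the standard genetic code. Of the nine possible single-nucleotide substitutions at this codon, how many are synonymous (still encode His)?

Position 1: none → 0 synonymous.
Position 2: none → 0 synonymous.
Position 3: CAC → 1 synonymous.
Total: 0 + 0 + 1 = 1.

1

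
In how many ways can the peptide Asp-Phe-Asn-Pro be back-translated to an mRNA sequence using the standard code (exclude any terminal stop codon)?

Asp: 2 codons.
Phe: 2 codons.
Asn: 2 codons.
Pro: 4 codons.
2 × 2 × 2 × 4 = 32.

32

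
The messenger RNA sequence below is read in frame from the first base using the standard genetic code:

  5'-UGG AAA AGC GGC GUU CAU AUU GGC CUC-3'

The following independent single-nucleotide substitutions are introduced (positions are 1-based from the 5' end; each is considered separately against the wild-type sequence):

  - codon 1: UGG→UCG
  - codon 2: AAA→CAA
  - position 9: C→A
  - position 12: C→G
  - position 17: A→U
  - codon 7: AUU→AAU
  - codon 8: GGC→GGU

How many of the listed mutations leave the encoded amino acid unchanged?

Codon 1: UGG (Trp) → UCG (Ser) — missense.
Codon 2: AAA (Lys) → CAA (Gln) — missense.
Codon 3: AGC (Ser) → AGA (Arg) — missense.
Codon 4: GGC (Gly) → GGG (Gly) — synonymous.
Codon 6: CAU (His) → CUU (Leu) — missense.
Codon 7: AUU (Ile) → AAU (Asn) — missense.
Codon 8: GGC (Gly) → GGU (Gly) — synonymous.
Synonymous: 2 of 7.

2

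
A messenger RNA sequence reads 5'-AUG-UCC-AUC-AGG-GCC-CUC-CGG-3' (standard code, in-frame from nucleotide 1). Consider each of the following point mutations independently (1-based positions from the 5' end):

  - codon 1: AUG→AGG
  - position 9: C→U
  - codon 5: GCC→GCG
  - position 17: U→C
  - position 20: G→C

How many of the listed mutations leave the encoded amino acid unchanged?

Codon 1: AUG (Met) → AGG (Arg) — missense.
Codon 3: AUC (Ile) → AUU (Ile) — synonymous.
Codon 5: GCC (Ala) → GCG (Ala) — synonymous.
Codon 6: CUC (Leu) → CCC (Pro) — missense.
Codon 7: CGG (Arg) → CCG (Pro) — missense.
Synonymous: 2 of 5.

2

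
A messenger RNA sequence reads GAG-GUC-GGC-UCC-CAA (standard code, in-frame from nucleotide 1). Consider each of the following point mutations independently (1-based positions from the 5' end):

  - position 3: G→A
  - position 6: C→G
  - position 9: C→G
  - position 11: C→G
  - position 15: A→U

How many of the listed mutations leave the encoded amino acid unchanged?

Codon 1: GAG (Glu) → GAA (Glu) — synonymous.
Codon 2: GUC (Val) → GUG (Val) — synonymous.
Codon 3: GGC (Gly) → GGG (Gly) — synonymous.
Codon 4: UCC (Ser) → UGC (Cys) — missense.
Codon 5: CAA (Gln) → CAU (His) — missense.
Synonymous: 3 of 5.

3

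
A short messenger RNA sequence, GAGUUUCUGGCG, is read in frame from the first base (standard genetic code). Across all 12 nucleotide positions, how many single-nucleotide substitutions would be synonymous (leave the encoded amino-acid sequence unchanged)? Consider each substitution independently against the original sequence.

Codon 1 (GAG, Glu): 1 synonymous substitution.
Codon 2 (UUU, Phe): 1 synonymous substitution.
Codon 3 (CUG, Leu): 4 synonymous substitutions.
Codon 4 (GCG, Ala): 3 synonymous substitutions.
Total: 1 + 1 + 4 + 3 = 9.

9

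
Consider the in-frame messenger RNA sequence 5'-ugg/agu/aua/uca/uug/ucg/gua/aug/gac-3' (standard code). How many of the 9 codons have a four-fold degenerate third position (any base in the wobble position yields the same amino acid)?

Codon 1 UGG (Trp): third position 1-fold.
Codon 2 AGU (Ser): third position 2-fold.
Codon 3 AUA (Ile): third position 3-fold.
Codon 4 UCA (Ser): third position 4-fold.
Codon 5 UUG (Leu): third position 2-fold.
Codon 6 UCG (Ser): third position 4-fold.
Codon 7 GUA (Val): third position 4-fold.
Codon 8 AUG (Met): third position 1-fold.
Codon 9 GAC (Asp): third position 2-fold.
Four-fold degenerate third positions: 3.

3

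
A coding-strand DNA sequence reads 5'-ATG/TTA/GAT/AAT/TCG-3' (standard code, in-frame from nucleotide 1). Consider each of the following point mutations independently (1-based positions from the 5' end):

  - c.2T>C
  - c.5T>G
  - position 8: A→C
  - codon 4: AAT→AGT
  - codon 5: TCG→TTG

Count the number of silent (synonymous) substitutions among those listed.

Codon 1: ATG (Met) → ACG (Thr) — missense.
Codon 2: TTA (Leu) → TGA (Stop) — nonsense.
Codon 3: GAT (Asp) → GCT (Ala) — missense.
Codon 4: AAT (Asn) → AGT (Ser) — missense.
Codon 5: TCG (Ser) → TTG (Leu) — missense.
Synonymous: 0 of 5.

0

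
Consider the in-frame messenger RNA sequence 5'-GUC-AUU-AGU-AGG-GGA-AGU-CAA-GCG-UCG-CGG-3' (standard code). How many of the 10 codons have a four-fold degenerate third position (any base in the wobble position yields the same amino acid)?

Codon 1 GUC (Val): third position 4-fold.
Codon 2 AUU (Ile): third position 3-fold.
Codon 3 AGU (Ser): third position 2-fold.
Codon 4 AGG (Arg): third position 2-fold.
Codon 5 GGA (Gly): third position 4-fold.
Codon 6 AGU (Ser): third position 2-fold.
Codon 7 CAA (Gln): third position 2-fold.
Codon 8 GCG (Ala): third position 4-fold.
Codon 9 UCG (Ser): third position 4-fold.
Codon 10 CGG (Arg): third position 4-fold.
Four-fold degenerate third positions: 5.

5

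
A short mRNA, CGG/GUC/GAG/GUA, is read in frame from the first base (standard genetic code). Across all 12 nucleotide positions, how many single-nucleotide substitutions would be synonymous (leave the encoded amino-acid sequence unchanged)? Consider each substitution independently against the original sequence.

11

Codon 1 (CGG, Arg): 4 synonymous substitutions.
Codon 2 (GUC, Val): 3 synonymous substitutions.
Codon 3 (GAG, Glu): 1 synonymous substitution.
Codon 4 (GUA, Val): 3 synonymous substitutions.
Total: 4 + 3 + 1 + 3 = 11.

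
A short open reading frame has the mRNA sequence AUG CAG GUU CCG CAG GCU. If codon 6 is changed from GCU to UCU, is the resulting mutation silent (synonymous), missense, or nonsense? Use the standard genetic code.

Position 16 falls in codon 6: GCU → Ala.
After the substitution the codon is UCU → Ser.
Ala ≠ Ser, so this is a missense mutation.

missense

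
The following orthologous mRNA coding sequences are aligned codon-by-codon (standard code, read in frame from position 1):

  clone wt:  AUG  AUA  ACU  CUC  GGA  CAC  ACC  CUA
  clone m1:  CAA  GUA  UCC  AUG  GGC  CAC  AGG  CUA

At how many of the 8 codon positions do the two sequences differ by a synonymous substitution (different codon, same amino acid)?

Codon 1: AUG Met / CAA Gln — nonsynonymous.
Codon 2: AUA Ile / GUA Val — nonsynonymous.
Codon 3: ACU Thr / UCC Ser — nonsynonymous.
Codon 4: CUC Leu / AUG Met — nonsynonymous.
Codon 5: GGA Gly / GGC Gly — synonymous.
Codon 6: CAC His / CAC His — identical.
Codon 7: ACC Thr / AGG Arg — nonsynonymous.
Codon 8: CUA Leu / CUA Leu — identical.
Synonymous differences: 1.

1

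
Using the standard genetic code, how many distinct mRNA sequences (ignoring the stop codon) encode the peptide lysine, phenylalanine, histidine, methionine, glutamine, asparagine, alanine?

Lys: 2 codons.
Phe: 2 codons.
His: 2 codons.
Met: 1 codon.
Gln: 2 codons.
Asn: 2 codons.
Ala: 4 codons.
2 × 2 × 2 × 1 × 2 × 2 × 4 = 128.

128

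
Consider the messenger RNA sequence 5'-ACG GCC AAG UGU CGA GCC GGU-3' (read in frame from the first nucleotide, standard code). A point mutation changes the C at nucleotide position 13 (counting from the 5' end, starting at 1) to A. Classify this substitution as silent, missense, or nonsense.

Position 13 falls in codon 5: CGA → Arg.
After the substitution the codon is AGA → Arg.
Both encode Arg, so the change is synonymous.

silent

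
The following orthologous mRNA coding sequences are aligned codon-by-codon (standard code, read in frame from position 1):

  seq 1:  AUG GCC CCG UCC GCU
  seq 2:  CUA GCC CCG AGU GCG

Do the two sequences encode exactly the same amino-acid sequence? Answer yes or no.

no

Codon 1: AUG Met / CUA Leu — nonsynonymous.
Codon 2: GCC Ala / GCC Ala — identical.
Codon 3: CCG Pro / CCG Pro — identical.
Codon 4: UCC Ser / AGU Ser — synonymous.
Codon 5: GCU Ala / GCG Ala — synonymous.
Nonsynonymous differences: 1 → different protein.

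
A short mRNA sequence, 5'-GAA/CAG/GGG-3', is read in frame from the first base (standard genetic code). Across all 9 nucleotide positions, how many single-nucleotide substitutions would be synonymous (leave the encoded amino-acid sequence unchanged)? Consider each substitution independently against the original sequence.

5

Codon 1 (GAA, Glu): 1 synonymous substitution.
Codon 2 (CAG, Gln): 1 synonymous substitution.
Codon 3 (GGG, Gly): 3 synonymous substitutions.
Total: 1 + 1 + 3 = 5.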